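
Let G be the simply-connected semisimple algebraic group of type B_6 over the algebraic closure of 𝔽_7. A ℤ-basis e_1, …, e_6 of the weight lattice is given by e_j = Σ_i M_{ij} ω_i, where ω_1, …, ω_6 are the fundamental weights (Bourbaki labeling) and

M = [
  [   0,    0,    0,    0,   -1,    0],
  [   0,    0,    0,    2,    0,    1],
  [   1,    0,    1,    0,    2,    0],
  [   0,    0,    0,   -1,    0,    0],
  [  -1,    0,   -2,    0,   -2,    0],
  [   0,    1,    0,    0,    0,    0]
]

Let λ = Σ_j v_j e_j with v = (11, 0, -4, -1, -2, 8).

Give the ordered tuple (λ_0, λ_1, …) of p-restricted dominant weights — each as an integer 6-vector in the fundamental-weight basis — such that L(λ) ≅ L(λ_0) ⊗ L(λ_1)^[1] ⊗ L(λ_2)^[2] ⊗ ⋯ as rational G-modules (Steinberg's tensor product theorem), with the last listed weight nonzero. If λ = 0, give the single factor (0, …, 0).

Compute c_i = Σ_j M_{ij} v_j with v = (11, 0, -4, -1, -2, 8):
  c_1 = 0*11 + 0*0 + 0*-4 + 0*-1 + -1*-2 + 0*8 = 2
  c_2 = 0*11 + 0*0 + 0*-4 + 2*-1 + 0*-2 + 1*8 = 6
  c_3 = 1*11 + 0*0 + 1*-4 + 0*-1 + 2*-2 + 0*8 = 3
  c_4 = 0*11 + 0*0 + 0*-4 + -1*-1 + 0*-2 + 0*8 = 1
  c_5 = -1*11 + 0*0 + -2*-4 + 0*-1 + -2*-2 + 0*8 = 1
  c_6 = 0*11 + 1*0 + 0*-4 + 0*-1 + 0*-2 + 0*8 = 0
p = 7; digits c_i = Σ_j d_{ij}·7^j, 0 ≤ d_{ij} < 7:
  c_1 = 2 = 2·7^0
  c_2 = 6 = 6·7^0
  c_3 = 3 = 3·7^0
  c_4 = 1 = 1·7^0
  c_5 = 1 = 1·7^0
  c_6 = 0
Factor λ_0 = (2, 6, 3, 1, 1, 0)

((2, 6, 3, 1, 1, 0),)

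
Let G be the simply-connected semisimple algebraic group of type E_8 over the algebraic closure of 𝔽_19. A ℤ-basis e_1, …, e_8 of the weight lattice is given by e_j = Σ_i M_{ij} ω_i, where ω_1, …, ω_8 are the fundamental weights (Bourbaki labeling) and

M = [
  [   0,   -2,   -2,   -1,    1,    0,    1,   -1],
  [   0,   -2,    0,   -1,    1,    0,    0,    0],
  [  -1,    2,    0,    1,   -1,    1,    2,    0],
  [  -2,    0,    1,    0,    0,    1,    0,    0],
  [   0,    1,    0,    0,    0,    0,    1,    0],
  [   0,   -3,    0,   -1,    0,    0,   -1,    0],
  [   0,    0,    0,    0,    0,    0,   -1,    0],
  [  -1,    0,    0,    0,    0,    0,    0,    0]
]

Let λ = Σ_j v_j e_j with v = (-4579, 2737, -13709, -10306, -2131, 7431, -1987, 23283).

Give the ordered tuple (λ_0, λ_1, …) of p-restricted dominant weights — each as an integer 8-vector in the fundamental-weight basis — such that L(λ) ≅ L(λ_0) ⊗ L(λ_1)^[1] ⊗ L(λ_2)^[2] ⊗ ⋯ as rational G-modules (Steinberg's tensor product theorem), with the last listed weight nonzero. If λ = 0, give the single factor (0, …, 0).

((4, 3, 15, 11, 9, 16, 11, 0), (8, 9, 14, 18, 1, 5, 9, 13), (13, 7, 14, 7, 2, 11, 5, 12))

Change of basis e → ω: c = M·v where v = (-4579, 2737, -13709, -10306, -2131, 7431, -1987, 23283):
  c_1 = (0)·(-4579) + (-2)·(2737) + (-2)·(-13709) + (-1)·(-10306) + (1)·(-2131) + (0)·(7431) + (1)·(-1987) + (-1)·(23283) = 4849
  c_2 = (0)·(-4579) + (-2)·(2737) + (0)·(-13709) + (-1)·(-10306) + (1)·(-2131) + (0)·(7431) + (0)·(-1987) + (0)·(23283) = 2701
  c_3 = (-1)·(-4579) + (2)·(2737) + (0)·(-13709) + (1)·(-10306) + (-1)·(-2131) + (1)·(7431) + (2)·(-1987) + (0)·(23283) = 5335
  c_4 = (-2)·(-4579) + (0)·(2737) + (1)·(-13709) + (0)·(-10306) + (0)·(-2131) + (1)·(7431) + (0)·(-1987) + (0)·(23283) = 2880
  c_5 = (0)·(-4579) + (1)·(2737) + (0)·(-13709) + (0)·(-10306) + (0)·(-2131) + (0)·(7431) + (1)·(-1987) + (0)·(23283) = 750
  c_6 = (0)·(-4579) + (-3)·(2737) + (0)·(-13709) + (-1)·(-10306) + (0)·(-2131) + (0)·(7431) + (-1)·(-1987) + (0)·(23283) = 4082
  c_7 = (0)·(-4579) + (0)·(2737) + (0)·(-13709) + (0)·(-10306) + (0)·(-2131) + (0)·(7431) + (-1)·(-1987) + (0)·(23283) = 1987
  c_8 = (-1)·(-4579) + (0)·(2737) + (0)·(-13709) + (0)·(-10306) + (0)·(-2131) + (0)·(7431) + (0)·(-1987) + (0)·(23283) = 4579
Base-19 expansion of each c_i:
  c_1 = 4849 = 4·19^0 + 8·19^1 + 13·19^2
  c_2 = 2701 = 3·19^0 + 9·19^1 + 7·19^2
  c_3 = 5335 = 15·19^0 + 14·19^1 + 14·19^2
  c_4 = 2880 = 11·19^0 + 18·19^1 + 7·19^2
  c_5 = 750 = 9·19^0 + 1·19^1 + 2·19^2
  c_6 = 4082 = 16·19^0 + 5·19^1 + 11·19^2
  c_7 = 1987 = 11·19^0 + 9·19^1 + 5·19^2
  c_8 = 4579 = 0·19^0 + 13·19^1 + 12·19^2
λ_0 = (4, 3, 15, 11, 9, 16, 11, 0)
λ_1 = (8, 9, 14, 18, 1, 5, 9, 13)
λ_2 = (13, 7, 14, 7, 2, 11, 5, 12)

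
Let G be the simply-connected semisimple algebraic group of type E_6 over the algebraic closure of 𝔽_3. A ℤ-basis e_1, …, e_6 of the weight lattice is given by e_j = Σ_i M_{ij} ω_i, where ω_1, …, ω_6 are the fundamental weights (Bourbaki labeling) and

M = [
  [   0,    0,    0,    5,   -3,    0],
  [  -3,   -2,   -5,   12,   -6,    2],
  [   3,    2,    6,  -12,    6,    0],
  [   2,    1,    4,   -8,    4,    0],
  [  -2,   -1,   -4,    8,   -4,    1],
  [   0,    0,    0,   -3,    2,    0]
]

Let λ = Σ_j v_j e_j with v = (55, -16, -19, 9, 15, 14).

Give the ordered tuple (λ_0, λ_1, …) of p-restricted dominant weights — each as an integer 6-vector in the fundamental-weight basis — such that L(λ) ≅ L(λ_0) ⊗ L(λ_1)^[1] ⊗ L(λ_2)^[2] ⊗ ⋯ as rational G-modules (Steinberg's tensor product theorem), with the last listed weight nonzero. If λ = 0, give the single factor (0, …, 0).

Converting to the ω-basis (c_i = row i of M dotted with v = (55, -16, -19, 9, 15, 14)):
  c_1 = 0*55 + 0*-16 + 0*-19 + 5*9 + -3*15 + 0*14 = 0
  c_2 = -3*55 + -2*-16 + -5*-19 + 12*9 + -6*15 + 2*14 = 8
  c_3 = 3*55 + 2*-16 + 6*-19 + -12*9 + 6*15 + 0*14 = 1
  c_4 = 2*55 + 1*-16 + 4*-19 + -8*9 + 4*15 + 0*14 = 6
  c_5 = -2*55 + -1*-16 + -4*-19 + 8*9 + -4*15 + 1*14 = 8
  c_6 = 0*55 + 0*-16 + 0*-19 + -3*9 + 2*15 + 0*14 = 3
p = 3; digits c_i = Σ_j d_{ij}·3^j, 0 ≤ d_{ij} < 3:
  c_1 = 0
  c_2 = 8 = 2·3^0 + 2·3^1
  c_3 = 1 = 1·3^0
  c_4 = 6 = 0·3^0 + 2·3^1
  c_5 = 8 = 2·3^0 + 2·3^1
  c_6 = 3 = 0·3^0 + 1·3^1
p-restricted factor λ_0 = (0, 2, 1, 0, 2, 0)
p-restricted factor λ_1 = (0, 2, 0, 2, 2, 1)

((0, 2, 1, 0, 2, 0), (0, 2, 0, 2, 2, 1))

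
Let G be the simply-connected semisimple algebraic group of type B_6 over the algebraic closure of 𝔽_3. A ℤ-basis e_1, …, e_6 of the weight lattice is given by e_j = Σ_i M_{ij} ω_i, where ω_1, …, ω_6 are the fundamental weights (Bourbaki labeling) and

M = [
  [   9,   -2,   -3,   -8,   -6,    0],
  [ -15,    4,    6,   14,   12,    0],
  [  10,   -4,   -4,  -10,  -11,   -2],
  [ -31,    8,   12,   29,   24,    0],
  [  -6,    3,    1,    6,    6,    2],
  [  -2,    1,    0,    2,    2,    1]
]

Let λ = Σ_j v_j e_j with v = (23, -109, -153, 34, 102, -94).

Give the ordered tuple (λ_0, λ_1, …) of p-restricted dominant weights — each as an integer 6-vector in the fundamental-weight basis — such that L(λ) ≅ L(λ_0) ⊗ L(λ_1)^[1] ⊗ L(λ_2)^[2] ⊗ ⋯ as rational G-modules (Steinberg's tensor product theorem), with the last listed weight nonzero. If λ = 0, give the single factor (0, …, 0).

ω-coordinates c = M·v, v = (23, -109, -153, 34, 102, -94):
  c_1 = (9)·(23) + (-2)·(-109) + (-3)·(-153) + (-8)·(34) + (-6)·(102) + (0)·(-94) = 0
  c_2 = (-15)·(23) + (4)·(-109) + (6)·(-153) + (14)·(34) + (12)·(102) + (0)·(-94) = 1
  c_3 = (10)·(23) + (-4)·(-109) + (-4)·(-153) + (-10)·(34) + (-11)·(102) + (-2)·(-94) = 4
  c_4 = (-31)·(23) + (8)·(-109) + (12)·(-153) + (29)·(34) + (24)·(102) + (0)·(-94) = 13
  c_5 = (-6)·(23) + (3)·(-109) + (1)·(-153) + (6)·(34) + (6)·(102) + (2)·(-94) = 10
  c_6 = (-2)·(23) + (1)·(-109) + (0)·(-153) + (2)·(34) + (2)·(102) + (1)·(-94) = 23
Expand coordinatewise in base 3:
  c_1 = 0
  c_2 = 1 = 1·3^0
  c_3 = 4 = 1·3^0 + 1·3^1
  c_4 = 13 = 1·3^0 + 1·3^1 + 1·3^2
  c_5 = 10 = 1·3^0 + 0·3^1 + 1·3^2
  c_6 = 23 = 2·3^0 + 1·3^1 + 2·3^2
λ_0 = (0, 1, 1, 1, 1, 2)
λ_1 = (0, 0, 1, 1, 0, 1)
λ_2 = (0, 0, 0, 1, 1, 2)

((0, 1, 1, 1, 1, 2), (0, 0, 1, 1, 0, 1), (0, 0, 0, 1, 1, 2))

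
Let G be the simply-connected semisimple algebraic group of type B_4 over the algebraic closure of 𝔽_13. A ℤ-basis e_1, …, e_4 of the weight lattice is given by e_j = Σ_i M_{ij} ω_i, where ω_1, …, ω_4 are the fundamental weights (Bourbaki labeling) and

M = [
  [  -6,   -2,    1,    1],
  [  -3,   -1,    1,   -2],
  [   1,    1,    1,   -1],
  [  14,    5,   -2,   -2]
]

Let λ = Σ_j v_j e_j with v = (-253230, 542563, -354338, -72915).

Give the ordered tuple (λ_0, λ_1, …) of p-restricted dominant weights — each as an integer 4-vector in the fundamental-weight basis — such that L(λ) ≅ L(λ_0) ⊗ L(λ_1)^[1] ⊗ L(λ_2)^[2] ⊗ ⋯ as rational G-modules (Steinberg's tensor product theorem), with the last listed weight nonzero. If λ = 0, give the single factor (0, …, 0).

((7, 0, 6, 1), (5, 0, 10, 10), (2, 12, 7, 0), (3, 3, 3, 10))

ω-coordinates c = M·v, v = (-253230, 542563, -354338, -72915):
  c_1 = (-6)·(-253230) + (-2)·(542563) + (1)·(-354338) + (1)·(-72915) = 7001
  c_2 = (-3)·(-253230) + (-1)·(542563) + (1)·(-354338) + (-2)·(-72915) = 8619
  c_3 = (1)·(-253230) + (1)·(542563) + (1)·(-354338) + (-1)·(-72915) = 7910
  c_4 = (14)·(-253230) + (5)·(542563) + (-2)·(-354338) + (-2)·(-72915) = 22101
Writing each c_i in base p = 13:
  c_1 = 7001 = 7·13^0 + 5·13^1 + 2·13^2 + 3·13^3
  c_2 = 8619 = 0·13^0 + 0·13^1 + 12·13^2 + 3·13^3
  c_3 = 7910 = 6·13^0 + 10·13^1 + 7·13^2 + 3·13^3
  c_4 = 22101 = 1·13^0 + 10·13^1 + 0·13^2 + 10·13^3
p-restricted factor λ_0 = (7, 0, 6, 1)
p-restricted factor λ_1 = (5, 0, 10, 10)
p-restricted factor λ_2 = (2, 12, 7, 0)
p-restricted factor λ_3 = (3, 3, 3, 10)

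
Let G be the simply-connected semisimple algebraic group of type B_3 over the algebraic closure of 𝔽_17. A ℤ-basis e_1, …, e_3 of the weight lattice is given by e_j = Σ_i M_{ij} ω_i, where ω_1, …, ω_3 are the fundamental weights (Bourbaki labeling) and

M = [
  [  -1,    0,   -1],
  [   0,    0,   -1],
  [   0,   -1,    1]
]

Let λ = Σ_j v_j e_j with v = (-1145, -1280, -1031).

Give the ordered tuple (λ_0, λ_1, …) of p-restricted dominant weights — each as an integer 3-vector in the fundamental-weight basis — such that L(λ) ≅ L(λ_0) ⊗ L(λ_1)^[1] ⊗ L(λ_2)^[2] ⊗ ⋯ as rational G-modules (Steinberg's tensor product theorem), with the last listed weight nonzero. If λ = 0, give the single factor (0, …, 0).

ω-coordinates c = M·v, v = (-1145, -1280, -1031):
  c_1 = (-1)·(-1145) + (0)·(-1280) + (-1)·(-1031) = 2176
  c_2 = (0)·(-1145) + (0)·(-1280) + (-1)·(-1031) = 1031
  c_3 = (0)·(-1145) + (-1)·(-1280) + (1)·(-1031) = 249
Base-17 expansion of each c_i:
  c_1 = 2176 = 0·17^0 + 9·17^1 + 7·17^2
  c_2 = 1031 = 11·17^0 + 9·17^1 + 3·17^2
  c_3 = 249 = 11·17^0 + 14·17^1
λ_0 = (0, 11, 11)
λ_1 = (9, 9, 14)
λ_2 = (7, 3, 0)

((0, 11, 11), (9, 9, 14), (7, 3, 0))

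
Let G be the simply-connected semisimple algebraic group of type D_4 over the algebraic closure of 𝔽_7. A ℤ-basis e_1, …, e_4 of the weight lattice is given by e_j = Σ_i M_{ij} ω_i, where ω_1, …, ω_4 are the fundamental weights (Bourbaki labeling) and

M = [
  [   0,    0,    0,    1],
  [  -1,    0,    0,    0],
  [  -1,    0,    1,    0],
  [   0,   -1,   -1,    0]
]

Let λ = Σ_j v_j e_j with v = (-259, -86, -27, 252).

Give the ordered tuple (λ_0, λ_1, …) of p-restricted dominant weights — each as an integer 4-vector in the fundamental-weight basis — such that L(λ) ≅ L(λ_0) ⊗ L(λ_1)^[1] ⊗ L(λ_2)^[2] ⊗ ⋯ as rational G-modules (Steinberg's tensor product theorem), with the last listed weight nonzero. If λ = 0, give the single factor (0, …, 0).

((0, 0, 1, 1), (1, 2, 5, 2), (5, 5, 4, 2))

ω-coordinates c = M·v, v = (-259, -86, -27, 252):
  c_1 = (0)·(-259) + (0)·(-86) + (0)·(-27) + (1)·(252) = 252
  c_2 = (-1)·(-259) + (0)·(-86) + (0)·(-27) + (0)·(252) = 259
  c_3 = (-1)·(-259) + (0)·(-86) + (1)·(-27) + (0)·(252) = 232
  c_4 = (0)·(-259) + (-1)·(-86) + (-1)·(-27) + (0)·(252) = 113
Base-7 expansion of each c_i:
  c_1 = 252 = 0·7^0 + 1·7^1 + 5·7^2
  c_2 = 259 = 0·7^0 + 2·7^1 + 5·7^2
  c_3 = 232 = 1·7^0 + 5·7^1 + 4·7^2
  c_4 = 113 = 1·7^0 + 2·7^1 + 2·7^2
Factor λ_0 = (0, 0, 1, 1)
Factor λ_1 = (1, 2, 5, 2)
Factor λ_2 = (5, 5, 4, 2)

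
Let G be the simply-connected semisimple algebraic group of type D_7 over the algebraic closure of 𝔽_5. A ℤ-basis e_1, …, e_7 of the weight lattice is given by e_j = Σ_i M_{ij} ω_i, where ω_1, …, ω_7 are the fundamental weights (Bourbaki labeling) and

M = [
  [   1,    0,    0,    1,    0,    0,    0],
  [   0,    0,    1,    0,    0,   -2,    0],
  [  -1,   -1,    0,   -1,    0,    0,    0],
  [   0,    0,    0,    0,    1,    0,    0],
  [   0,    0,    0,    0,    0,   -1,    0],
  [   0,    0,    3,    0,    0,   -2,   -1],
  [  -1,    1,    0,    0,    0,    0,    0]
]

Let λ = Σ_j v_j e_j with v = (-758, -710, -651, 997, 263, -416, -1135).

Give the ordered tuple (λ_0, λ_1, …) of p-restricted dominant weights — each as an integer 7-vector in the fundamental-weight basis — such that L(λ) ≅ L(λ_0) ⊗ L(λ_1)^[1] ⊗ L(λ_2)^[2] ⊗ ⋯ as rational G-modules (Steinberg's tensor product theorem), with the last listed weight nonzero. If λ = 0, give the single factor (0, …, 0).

((4, 1, 1, 3, 1, 4, 3), (2, 1, 4, 2, 3, 2, 4), (4, 2, 3, 0, 1, 0, 1), (1, 1, 3, 2, 3, 0, 0))

Change of basis e → ω: c = M·v where v = (-758, -710, -651, 997, 263, -416, -1135):
  c_1 = 1*-758 + 0*-710 + 0*-651 + 1*997 + 0*263 + 0*-416 + 0*-1135 = 239
  c_2 = 0*-758 + 0*-710 + 1*-651 + 0*997 + 0*263 + -2*-416 + 0*-1135 = 181
  c_3 = -1*-758 + -1*-710 + 0*-651 + -1*997 + 0*263 + 0*-416 + 0*-1135 = 471
  c_4 = 0*-758 + 0*-710 + 0*-651 + 0*997 + 1*263 + 0*-416 + 0*-1135 = 263
  c_5 = 0*-758 + 0*-710 + 0*-651 + 0*997 + 0*263 + -1*-416 + 0*-1135 = 416
  c_6 = 0*-758 + 0*-710 + 3*-651 + 0*997 + 0*263 + -2*-416 + -1*-1135 = 14
  c_7 = -1*-758 + 1*-710 + 0*-651 + 0*997 + 0*263 + 0*-416 + 0*-1135 = 48
p = 5; digits c_i = Σ_j d_{ij}·5^j, 0 ≤ d_{ij} < 5:
  c_1 = 239 = 4·5^0 + 2·5^1 + 4·5^2 + 1·5^3
  c_2 = 181 = 1·5^0 + 1·5^1 + 2·5^2 + 1·5^3
  c_3 = 471 = 1·5^0 + 4·5^1 + 3·5^2 + 3·5^3
  c_4 = 263 = 3·5^0 + 2·5^1 + 0·5^2 + 2·5^3
  c_5 = 416 = 1·5^0 + 3·5^1 + 1·5^2 + 3·5^3
  c_6 = 14 = 4·5^0 + 2·5^1
  c_7 = 48 = 3·5^0 + 4·5^1 + 1·5^2
Factor λ_0 = (4, 1, 1, 3, 1, 4, 3)
Factor λ_1 = (2, 1, 4, 2, 3, 2, 4)
Factor λ_2 = (4, 2, 3, 0, 1, 0, 1)
Factor λ_3 = (1, 1, 3, 2, 3, 0, 0)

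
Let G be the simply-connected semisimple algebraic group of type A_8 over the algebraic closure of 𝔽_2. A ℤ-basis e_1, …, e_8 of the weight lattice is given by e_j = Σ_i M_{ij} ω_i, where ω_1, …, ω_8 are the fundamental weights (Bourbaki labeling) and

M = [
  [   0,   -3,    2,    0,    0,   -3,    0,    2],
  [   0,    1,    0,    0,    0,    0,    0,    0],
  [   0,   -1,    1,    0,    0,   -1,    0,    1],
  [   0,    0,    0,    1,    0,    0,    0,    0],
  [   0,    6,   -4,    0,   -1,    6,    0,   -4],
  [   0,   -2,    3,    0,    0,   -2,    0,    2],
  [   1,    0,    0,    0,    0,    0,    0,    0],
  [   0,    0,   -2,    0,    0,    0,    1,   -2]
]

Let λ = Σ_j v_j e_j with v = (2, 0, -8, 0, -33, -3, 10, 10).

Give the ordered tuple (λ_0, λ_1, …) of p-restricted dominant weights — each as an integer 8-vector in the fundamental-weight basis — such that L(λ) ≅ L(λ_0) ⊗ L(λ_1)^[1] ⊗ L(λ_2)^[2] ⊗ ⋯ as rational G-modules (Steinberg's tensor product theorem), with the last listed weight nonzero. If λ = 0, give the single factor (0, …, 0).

((1, 0, 1, 0, 1, 0, 0, 0), (0, 0, 0, 0, 1, 1, 1, 1), (1, 0, 1, 0, 1, 0, 0, 1), (1, 0, 0, 0, 0, 0, 0, 0))

Compute c_i = Σ_j M_{ij} v_j with v = (2, 0, -8, 0, -33, -3, 10, 10):
  c_1 = 0*2 + -3*0 + 2*-8 + 0*0 + 0*-33 + -3*-3 + 0*10 + 2*10 = 13
  c_2 = 0*2 + 1*0 + 0*-8 + 0*0 + 0*-33 + 0*-3 + 0*10 + 0*10 = 0
  c_3 = 0*2 + -1*0 + 1*-8 + 0*0 + 0*-33 + -1*-3 + 0*10 + 1*10 = 5
  c_4 = 0*2 + 0*0 + 0*-8 + 1*0 + 0*-33 + 0*-3 + 0*10 + 0*10 = 0
  c_5 = 0*2 + 6*0 + -4*-8 + 0*0 + -1*-33 + 6*-3 + 0*10 + -4*10 = 7
  c_6 = 0*2 + -2*0 + 3*-8 + 0*0 + 0*-33 + -2*-3 + 0*10 + 2*10 = 2
  c_7 = 1*2 + 0*0 + 0*-8 + 0*0 + 0*-33 + 0*-3 + 0*10 + 0*10 = 2
  c_8 = 0*2 + 0*0 + -2*-8 + 0*0 + 0*-33 + 0*-3 + 1*10 + -2*10 = 6
Base-2 expansion of each c_i:
  c_1 = 13 = 1·2^0 + 0·2^1 + 1·2^2 + 1·2^3
  c_2 = 0
  c_3 = 5 = 1·2^0 + 0·2^1 + 1·2^2
  c_4 = 0
  c_5 = 7 = 1·2^0 + 1·2^1 + 1·2^2
  c_6 = 2 = 0·2^0 + 1·2^1
  c_7 = 2 = 0·2^0 + 1·2^1
  c_8 = 6 = 0·2^0 + 1·2^1 + 1·2^2
p-restricted factor λ_0 = (1, 0, 1, 0, 1, 0, 0, 0)
p-restricted factor λ_1 = (0, 0, 0, 0, 1, 1, 1, 1)
p-restricted factor λ_2 = (1, 0, 1, 0, 1, 0, 0, 1)
p-restricted factor λ_3 = (1, 0, 0, 0, 0, 0, 0, 0)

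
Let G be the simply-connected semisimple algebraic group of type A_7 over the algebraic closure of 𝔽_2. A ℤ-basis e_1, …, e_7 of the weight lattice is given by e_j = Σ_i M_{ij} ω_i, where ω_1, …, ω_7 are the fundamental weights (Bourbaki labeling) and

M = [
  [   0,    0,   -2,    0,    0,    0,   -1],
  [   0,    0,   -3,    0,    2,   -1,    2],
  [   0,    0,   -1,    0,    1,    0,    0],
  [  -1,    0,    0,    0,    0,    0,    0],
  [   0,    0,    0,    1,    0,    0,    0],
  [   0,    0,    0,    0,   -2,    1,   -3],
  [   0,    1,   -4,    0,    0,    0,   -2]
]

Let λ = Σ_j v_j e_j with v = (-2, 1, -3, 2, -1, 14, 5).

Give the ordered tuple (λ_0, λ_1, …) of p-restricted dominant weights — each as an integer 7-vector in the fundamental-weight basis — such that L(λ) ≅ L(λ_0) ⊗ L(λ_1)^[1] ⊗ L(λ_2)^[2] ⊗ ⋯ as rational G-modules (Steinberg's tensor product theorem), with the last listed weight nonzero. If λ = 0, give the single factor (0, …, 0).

((1, 1, 0, 0, 0, 1, 1), (0, 1, 1, 1, 1, 0, 1))

Compute c_i = Σ_j M_{ij} v_j with v = (-2, 1, -3, 2, -1, 14, 5):
  c_1 = 0*-2 + 0*1 + -2*-3 + 0*2 + 0*-1 + 0*14 + -1*5 = 1
  c_2 = 0*-2 + 0*1 + -3*-3 + 0*2 + 2*-1 + -1*14 + 2*5 = 3
  c_3 = 0*-2 + 0*1 + -1*-3 + 0*2 + 1*-1 + 0*14 + 0*5 = 2
  c_4 = -1*-2 + 0*1 + 0*-3 + 0*2 + 0*-1 + 0*14 + 0*5 = 2
  c_5 = 0*-2 + 0*1 + 0*-3 + 1*2 + 0*-1 + 0*14 + 0*5 = 2
  c_6 = 0*-2 + 0*1 + 0*-3 + 0*2 + -2*-1 + 1*14 + -3*5 = 1
  c_7 = 0*-2 + 1*1 + -4*-3 + 0*2 + 0*-1 + 0*14 + -2*5 = 3
p = 2; digits c_i = Σ_j d_{ij}·2^j, 0 ≤ d_{ij} < 2:
  c_1 = 1 = 1·2^0
  c_2 = 3 = 1·2^0 + 1·2^1
  c_3 = 2 = 0·2^0 + 1·2^1
  c_4 = 2 = 0·2^0 + 1·2^1
  c_5 = 2 = 0·2^0 + 1·2^1
  c_6 = 1 = 1·2^0
  c_7 = 3 = 1·2^0 + 1·2^1
λ_0 = (1, 1, 0, 0, 0, 1, 1)
λ_1 = (0, 1, 1, 1, 1, 0, 1)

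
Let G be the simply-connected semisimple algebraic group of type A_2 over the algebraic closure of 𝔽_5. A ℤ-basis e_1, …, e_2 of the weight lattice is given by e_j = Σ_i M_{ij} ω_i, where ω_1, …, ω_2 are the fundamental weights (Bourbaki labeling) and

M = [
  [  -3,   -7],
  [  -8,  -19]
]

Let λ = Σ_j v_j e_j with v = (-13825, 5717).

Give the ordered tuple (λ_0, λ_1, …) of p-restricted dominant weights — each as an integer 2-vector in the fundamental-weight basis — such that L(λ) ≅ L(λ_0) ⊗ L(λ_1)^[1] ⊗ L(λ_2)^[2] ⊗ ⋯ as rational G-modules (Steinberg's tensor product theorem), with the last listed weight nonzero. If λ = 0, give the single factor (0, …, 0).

Change of basis e → ω: c = M·v where v = (-13825, 5717):
  c_1 = -3*-13825 + -7*5717 = 1456
  c_2 = -8*-13825 + -19*5717 = 1977
p = 5; digits c_i = Σ_j d_{ij}·5^j, 0 ≤ d_{ij} < 5:
  c_1 = 1456 = 1·5^0 + 1·5^1 + 3·5^2 + 1·5^3 + 2·5^4
  c_2 = 1977 = 2·5^0 + 0·5^1 + 4·5^2 + 0·5^3 + 3·5^4
λ_0 = (1, 2)
λ_1 = (1, 0)
λ_2 = (3, 4)
λ_3 = (1, 0)
λ_4 = (2, 3)

((1, 2), (1, 0), (3, 4), (1, 0), (2, 3))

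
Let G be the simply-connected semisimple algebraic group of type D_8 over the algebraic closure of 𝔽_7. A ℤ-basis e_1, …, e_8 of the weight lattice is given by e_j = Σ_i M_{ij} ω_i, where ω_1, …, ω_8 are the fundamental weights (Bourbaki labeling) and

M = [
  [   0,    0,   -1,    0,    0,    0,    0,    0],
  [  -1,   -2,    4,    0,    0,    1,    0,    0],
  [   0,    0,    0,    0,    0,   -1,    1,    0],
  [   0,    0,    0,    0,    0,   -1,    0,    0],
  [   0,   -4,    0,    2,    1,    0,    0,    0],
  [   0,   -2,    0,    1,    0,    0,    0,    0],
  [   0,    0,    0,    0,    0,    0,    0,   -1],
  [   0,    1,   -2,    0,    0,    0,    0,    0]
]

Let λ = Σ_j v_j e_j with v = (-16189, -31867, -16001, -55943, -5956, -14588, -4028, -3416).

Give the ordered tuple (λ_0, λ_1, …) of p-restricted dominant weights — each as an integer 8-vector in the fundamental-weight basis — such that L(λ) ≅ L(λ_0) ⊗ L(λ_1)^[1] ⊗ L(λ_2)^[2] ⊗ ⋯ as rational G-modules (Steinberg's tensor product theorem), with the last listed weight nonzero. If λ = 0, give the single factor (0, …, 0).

Change of basis e → ω: c = M·v where v = (-16189, -31867, -16001, -55943, -5956, -14588, -4028, -3416):
  c_1 = (0)·(-16189) + (0)·(-31867) + (-1)·(-16001) + (0)·(-55943) + (0)·(-5956) + (0)·(-14588) + (0)·(-4028) + (0)·(-3416) = 16001
  c_2 = (-1)·(-16189) + (-2)·(-31867) + (4)·(-16001) + (0)·(-55943) + (0)·(-5956) + (1)·(-14588) + (0)·(-4028) + (0)·(-3416) = 1331
  c_3 = (0)·(-16189) + (0)·(-31867) + (0)·(-16001) + (0)·(-55943) + (0)·(-5956) + (-1)·(-14588) + (1)·(-4028) + (0)·(-3416) = 10560
  c_4 = (0)·(-16189) + (0)·(-31867) + (0)·(-16001) + (0)·(-55943) + (0)·(-5956) + (-1)·(-14588) + (0)·(-4028) + (0)·(-3416) = 14588
  c_5 = (0)·(-16189) + (-4)·(-31867) + (0)·(-16001) + (2)·(-55943) + (1)·(-5956) + (0)·(-14588) + (0)·(-4028) + (0)·(-3416) = 9626
  c_6 = (0)·(-16189) + (-2)·(-31867) + (0)·(-16001) + (1)·(-55943) + (0)·(-5956) + (0)·(-14588) + (0)·(-4028) + (0)·(-3416) = 7791
  c_7 = (0)·(-16189) + (0)·(-31867) + (0)·(-16001) + (0)·(-55943) + (0)·(-5956) + (0)·(-14588) + (0)·(-4028) + (-1)·(-3416) = 3416
  c_8 = (0)·(-16189) + (1)·(-31867) + (-2)·(-16001) + (0)·(-55943) + (0)·(-5956) + (0)·(-14588) + (0)·(-4028) + (0)·(-3416) = 135
p = 7; digits c_i = Σ_j d_{ij}·7^j, 0 ≤ d_{ij} < 7:
  c_1 = 16001 = 6·7^0 + 3·7^1 + 4·7^2 + 4·7^3 + 6·7^4
  c_2 = 1331 = 1·7^0 + 1·7^1 + 6·7^2 + 3·7^3
  c_3 = 10560 = 4·7^0 + 3·7^1 + 5·7^2 + 2·7^3 + 4·7^4
  c_4 = 14588 = 0·7^0 + 5·7^1 + 3·7^2 + 0·7^3 + 6·7^4
  c_5 = 9626 = 1·7^0 + 3·7^1 + 0·7^2 + 0·7^3 + 4·7^4
  c_6 = 7791 = 0·7^0 + 0·7^1 + 5·7^2 + 1·7^3 + 3·7^4
  c_7 = 3416 = 0·7^0 + 5·7^1 + 6·7^2 + 2·7^3 + 1·7^4
  c_8 = 135 = 2·7^0 + 5·7^1 + 2·7^2
p-restricted factor λ_0 = (6, 1, 4, 0, 1, 0, 0, 2)
p-restricted factor λ_1 = (3, 1, 3, 5, 3, 0, 5, 5)
p-restricted factor λ_2 = (4, 6, 5, 3, 0, 5, 6, 2)
p-restricted factor λ_3 = (4, 3, 2, 0, 0, 1, 2, 0)
p-restricted factor λ_4 = (6, 0, 4, 6, 4, 3, 1, 0)

((6, 1, 4, 0, 1, 0, 0, 2), (3, 1, 3, 5, 3, 0, 5, 5), (4, 6, 5, 3, 0, 5, 6, 2), (4, 3, 2, 0, 0, 1, 2, 0), (6, 0, 4, 6, 4, 3, 1, 0))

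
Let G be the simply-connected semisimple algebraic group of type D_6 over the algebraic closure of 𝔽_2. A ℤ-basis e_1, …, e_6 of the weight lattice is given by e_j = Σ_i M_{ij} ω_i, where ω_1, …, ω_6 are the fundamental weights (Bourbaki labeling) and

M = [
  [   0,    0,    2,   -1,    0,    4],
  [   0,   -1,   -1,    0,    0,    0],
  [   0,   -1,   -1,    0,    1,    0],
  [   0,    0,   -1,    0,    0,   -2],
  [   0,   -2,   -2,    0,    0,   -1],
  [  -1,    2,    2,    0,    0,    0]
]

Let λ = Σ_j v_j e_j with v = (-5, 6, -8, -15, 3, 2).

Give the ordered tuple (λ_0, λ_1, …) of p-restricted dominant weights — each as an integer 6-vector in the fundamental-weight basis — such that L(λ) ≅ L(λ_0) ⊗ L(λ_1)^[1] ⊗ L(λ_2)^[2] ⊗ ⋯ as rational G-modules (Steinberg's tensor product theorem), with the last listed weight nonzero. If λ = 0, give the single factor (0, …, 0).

((1, 0, 1, 0, 0, 1), (1, 1, 0, 0, 1, 0), (1, 0, 1, 1, 0, 0))

Change of basis e → ω: c = M·v where v = (-5, 6, -8, -15, 3, 2):
  c_1 = (0)·(-5) + 0·6 + (2)·(-8) + (-1)·(-15) + 0·3 + 4·2 = 7
  c_2 = (0)·(-5) + (-1)·(6) + (-1)·(-8) + (0)·(-15) + 0·3 + 0·2 = 2
  c_3 = (0)·(-5) + (-1)·(6) + (-1)·(-8) + (0)·(-15) + 1·3 + 0·2 = 5
  c_4 = (0)·(-5) + 0·6 + (-1)·(-8) + (0)·(-15) + 0·3 + (-2)·(2) = 4
  c_5 = (0)·(-5) + (-2)·(6) + (-2)·(-8) + (0)·(-15) + 0·3 + (-1)·(2) = 2
  c_6 = (-1)·(-5) + 2·6 + (2)·(-8) + (0)·(-15) + 0·3 + 0·2 = 1
Expand coordinatewise in base 2:
  c_1 = 7 = 1·2^0 + 1·2^1 + 1·2^2
  c_2 = 2 = 0·2^0 + 1·2^1
  c_3 = 5 = 1·2^0 + 0·2^1 + 1·2^2
  c_4 = 4 = 0·2^0 + 0·2^1 + 1·2^2
  c_5 = 2 = 0·2^0 + 1·2^1
  c_6 = 1 = 1·2^0
Factor λ_0 = (1, 0, 1, 0, 0, 1)
Factor λ_1 = (1, 1, 0, 0, 1, 0)
Factor λ_2 = (1, 0, 1, 1, 0, 0)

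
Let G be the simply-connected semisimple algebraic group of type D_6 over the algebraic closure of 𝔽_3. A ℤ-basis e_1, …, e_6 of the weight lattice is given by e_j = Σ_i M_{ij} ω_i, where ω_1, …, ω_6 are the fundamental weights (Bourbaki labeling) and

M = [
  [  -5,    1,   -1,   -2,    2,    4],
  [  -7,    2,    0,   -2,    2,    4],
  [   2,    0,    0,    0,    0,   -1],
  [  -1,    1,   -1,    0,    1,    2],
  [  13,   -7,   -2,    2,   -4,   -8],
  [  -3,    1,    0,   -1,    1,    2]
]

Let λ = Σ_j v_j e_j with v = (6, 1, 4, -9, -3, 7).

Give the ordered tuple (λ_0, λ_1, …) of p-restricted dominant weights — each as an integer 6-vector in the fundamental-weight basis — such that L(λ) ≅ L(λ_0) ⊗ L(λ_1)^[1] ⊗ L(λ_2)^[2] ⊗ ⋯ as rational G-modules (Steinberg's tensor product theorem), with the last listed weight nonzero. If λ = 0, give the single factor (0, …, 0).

Converting to the ω-basis (c_i = row i of M dotted with v = (6, 1, 4, -9, -3, 7)):
  c_1 = -5*6 + 1*1 + -1*4 + -2*-9 + 2*-3 + 4*7 = 7
  c_2 = -7*6 + 2*1 + 0*4 + -2*-9 + 2*-3 + 4*7 = 0
  c_3 = 2*6 + 0*1 + 0*4 + 0*-9 + 0*-3 + -1*7 = 5
  c_4 = -1*6 + 1*1 + -1*4 + 0*-9 + 1*-3 + 2*7 = 2
  c_5 = 13*6 + -7*1 + -2*4 + 2*-9 + -4*-3 + -8*7 = 1
  c_6 = -3*6 + 1*1 + 0*4 + -1*-9 + 1*-3 + 2*7 = 3
Base-3 expansion of each c_i:
  c_1 = 7 = 1·3^0 + 2·3^1
  c_2 = 0
  c_3 = 5 = 2·3^0 + 1·3^1
  c_4 = 2 = 2·3^0
  c_5 = 1 = 1·3^0
  c_6 = 3 = 0·3^0 + 1·3^1
Factor λ_0 = (1, 0, 2, 2, 1, 0)
Factor λ_1 = (2, 0, 1, 0, 0, 1)

((1, 0, 2, 2, 1, 0), (2, 0, 1, 0, 0, 1))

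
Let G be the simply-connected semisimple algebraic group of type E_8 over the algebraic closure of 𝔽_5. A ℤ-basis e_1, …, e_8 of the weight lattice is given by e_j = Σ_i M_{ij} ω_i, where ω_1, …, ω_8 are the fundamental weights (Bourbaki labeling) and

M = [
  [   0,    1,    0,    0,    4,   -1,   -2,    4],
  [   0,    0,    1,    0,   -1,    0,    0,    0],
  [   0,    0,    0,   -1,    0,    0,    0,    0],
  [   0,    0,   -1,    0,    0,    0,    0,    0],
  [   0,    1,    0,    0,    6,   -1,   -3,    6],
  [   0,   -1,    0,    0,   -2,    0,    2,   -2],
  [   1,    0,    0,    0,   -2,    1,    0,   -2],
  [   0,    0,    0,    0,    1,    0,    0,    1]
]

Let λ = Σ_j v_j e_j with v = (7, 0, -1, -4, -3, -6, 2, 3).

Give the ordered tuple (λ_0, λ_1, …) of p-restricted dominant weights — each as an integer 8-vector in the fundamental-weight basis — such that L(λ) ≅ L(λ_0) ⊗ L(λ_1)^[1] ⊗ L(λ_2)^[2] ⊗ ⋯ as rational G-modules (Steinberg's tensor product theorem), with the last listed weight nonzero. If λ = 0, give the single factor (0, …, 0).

Compute c_i = Σ_j M_{ij} v_j with v = (7, 0, -1, -4, -3, -6, 2, 3):
  c_1 = 0*7 + 1*0 + 0*-1 + 0*-4 + 4*-3 + -1*-6 + -2*2 + 4*3 = 2
  c_2 = 0*7 + 0*0 + 1*-1 + 0*-4 + -1*-3 + 0*-6 + 0*2 + 0*3 = 2
  c_3 = 0*7 + 0*0 + 0*-1 + -1*-4 + 0*-3 + 0*-6 + 0*2 + 0*3 = 4
  c_4 = 0*7 + 0*0 + -1*-1 + 0*-4 + 0*-3 + 0*-6 + 0*2 + 0*3 = 1
  c_5 = 0*7 + 1*0 + 0*-1 + 0*-4 + 6*-3 + -1*-6 + -3*2 + 6*3 = 0
  c_6 = 0*7 + -1*0 + 0*-1 + 0*-4 + -2*-3 + 0*-6 + 2*2 + -2*3 = 4
  c_7 = 1*7 + 0*0 + 0*-1 + 0*-4 + -2*-3 + 1*-6 + 0*2 + -2*3 = 1
  c_8 = 0*7 + 0*0 + 0*-1 + 0*-4 + 1*-3 + 0*-6 + 0*2 + 1*3 = 0
Writing each c_i in base p = 5:
  c_1 = 2 = 2·5^0
  c_2 = 2 = 2·5^0
  c_3 = 4 = 4·5^0
  c_4 = 1 = 1·5^0
  c_5 = 0
  c_6 = 4 = 4·5^0
  c_7 = 1 = 1·5^0
  c_8 = 0
Factor λ_0 = (2, 2, 4, 1, 0, 4, 1, 0)

((2, 2, 4, 1, 0, 4, 1, 0),)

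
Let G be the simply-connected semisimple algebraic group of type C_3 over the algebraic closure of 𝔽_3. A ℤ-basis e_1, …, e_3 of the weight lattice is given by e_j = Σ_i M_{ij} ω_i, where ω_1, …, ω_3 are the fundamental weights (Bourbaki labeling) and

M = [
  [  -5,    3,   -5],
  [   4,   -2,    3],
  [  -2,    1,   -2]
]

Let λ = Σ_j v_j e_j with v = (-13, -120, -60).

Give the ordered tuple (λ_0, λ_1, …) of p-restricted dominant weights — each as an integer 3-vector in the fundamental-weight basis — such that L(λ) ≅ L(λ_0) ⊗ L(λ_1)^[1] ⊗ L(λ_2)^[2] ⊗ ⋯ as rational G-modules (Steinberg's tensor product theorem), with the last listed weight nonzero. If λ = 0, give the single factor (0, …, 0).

ω-coordinates c = M·v, v = (-13, -120, -60):
  c_1 = -5*-13 + 3*-120 + -5*-60 = 5
  c_2 = 4*-13 + -2*-120 + 3*-60 = 8
  c_3 = -2*-13 + 1*-120 + -2*-60 = 26
Base-3 expansion of each c_i:
  c_1 = 5 = 2·3^0 + 1·3^1
  c_2 = 8 = 2·3^0 + 2·3^1
  c_3 = 26 = 2·3^0 + 2·3^1 + 2·3^2
p-restricted factor λ_0 = (2, 2, 2)
p-restricted factor λ_1 = (1, 2, 2)
p-restricted factor λ_2 = (0, 0, 2)

((2, 2, 2), (1, 2, 2), (0, 0, 2))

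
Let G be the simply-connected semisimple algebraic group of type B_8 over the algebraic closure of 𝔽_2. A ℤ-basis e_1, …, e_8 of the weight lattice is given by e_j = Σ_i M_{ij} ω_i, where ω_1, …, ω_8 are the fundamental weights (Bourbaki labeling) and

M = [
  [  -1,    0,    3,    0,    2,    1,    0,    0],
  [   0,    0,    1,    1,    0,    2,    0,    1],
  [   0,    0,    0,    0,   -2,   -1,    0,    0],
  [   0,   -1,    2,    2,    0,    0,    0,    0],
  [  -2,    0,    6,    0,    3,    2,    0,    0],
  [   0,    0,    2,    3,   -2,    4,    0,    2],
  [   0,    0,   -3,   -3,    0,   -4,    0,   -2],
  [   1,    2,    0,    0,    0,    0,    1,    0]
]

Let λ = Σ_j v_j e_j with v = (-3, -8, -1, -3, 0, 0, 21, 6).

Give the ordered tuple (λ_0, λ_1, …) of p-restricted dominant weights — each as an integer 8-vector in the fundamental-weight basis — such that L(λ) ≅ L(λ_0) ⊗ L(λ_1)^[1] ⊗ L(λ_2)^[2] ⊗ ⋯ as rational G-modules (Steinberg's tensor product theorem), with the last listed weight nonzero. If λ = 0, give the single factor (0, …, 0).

In the fundamental-weight basis, λ has coordinates c = M·v (v = (-3, -8, -1, -3, 0, 0, 21, 6)):
  c_1 = (-1)·(-3) + (0)·(-8) + (3)·(-1) + (0)·(-3) + (2)·(0) + (1)·(0) + (0)·(21) + (0)·(6) = 0
  c_2 = (0)·(-3) + (0)·(-8) + (1)·(-1) + (1)·(-3) + (0)·(0) + (2)·(0) + (0)·(21) + (1)·(6) = 2
  c_3 = (0)·(-3) + (0)·(-8) + (0)·(-1) + (0)·(-3) + (-2)·(0) + (-1)·(0) + (0)·(21) + (0)·(6) = 0
  c_4 = (0)·(-3) + (-1)·(-8) + (2)·(-1) + (2)·(-3) + (0)·(0) + (0)·(0) + (0)·(21) + (0)·(6) = 0
  c_5 = (-2)·(-3) + (0)·(-8) + (6)·(-1) + (0)·(-3) + (3)·(0) + (2)·(0) + (0)·(21) + (0)·(6) = 0
  c_6 = (0)·(-3) + (0)·(-8) + (2)·(-1) + (3)·(-3) + (-2)·(0) + (4)·(0) + (0)·(21) + (2)·(6) = 1
  c_7 = (0)·(-3) + (0)·(-8) + (-3)·(-1) + (-3)·(-3) + (0)·(0) + (-4)·(0) + (0)·(21) + (-2)·(6) = 0
  c_8 = (1)·(-3) + (2)·(-8) + (0)·(-1) + (0)·(-3) + (0)·(0) + (0)·(0) + (1)·(21) + (0)·(6) = 2
Base-2 expansion of each c_i:
  c_1 = 0
  c_2 = 2 = 0·2^0 + 1·2^1
  c_3 = 0
  c_4 = 0
  c_5 = 0
  c_6 = 1 = 1·2^0
  c_7 = 0
  c_8 = 2 = 0·2^0 + 1·2^1
Factor λ_0 = (0, 0, 0, 0, 0, 1, 0, 0)
Factor λ_1 = (0, 1, 0, 0, 0, 0, 0, 1)

((0, 0, 0, 0, 0, 1, 0, 0), (0, 1, 0, 0, 0, 0, 0, 1))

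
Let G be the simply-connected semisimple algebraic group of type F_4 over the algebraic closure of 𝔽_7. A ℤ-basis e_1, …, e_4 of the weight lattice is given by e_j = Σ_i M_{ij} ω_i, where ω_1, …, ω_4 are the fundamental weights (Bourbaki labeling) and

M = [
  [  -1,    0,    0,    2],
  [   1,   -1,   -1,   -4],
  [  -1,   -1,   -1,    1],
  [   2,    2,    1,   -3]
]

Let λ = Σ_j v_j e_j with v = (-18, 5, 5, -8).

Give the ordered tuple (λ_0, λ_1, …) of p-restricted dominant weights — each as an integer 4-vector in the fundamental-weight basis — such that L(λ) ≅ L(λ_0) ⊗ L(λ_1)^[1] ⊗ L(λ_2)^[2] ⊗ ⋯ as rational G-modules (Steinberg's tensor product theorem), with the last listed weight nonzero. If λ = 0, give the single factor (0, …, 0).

Compute c_i = Σ_j M_{ij} v_j with v = (-18, 5, 5, -8):
  c_1 = (-1)·(-18) + 0·5 + 0·5 + (2)·(-8) = 2
  c_2 = (1)·(-18) + (-1)·(5) + (-1)·(5) + (-4)·(-8) = 4
  c_3 = (-1)·(-18) + (-1)·(5) + (-1)·(5) + (1)·(-8) = 0
  c_4 = (2)·(-18) + 2·5 + 1·5 + (-3)·(-8) = 3
p = 7; digits c_i = Σ_j d_{ij}·7^j, 0 ≤ d_{ij} < 7:
  c_1 = 2 = 2·7^0
  c_2 = 4 = 4·7^0
  c_3 = 0
  c_4 = 3 = 3·7^0
Factor λ_0 = (2, 4, 0, 3)

((2, 4, 0, 3),)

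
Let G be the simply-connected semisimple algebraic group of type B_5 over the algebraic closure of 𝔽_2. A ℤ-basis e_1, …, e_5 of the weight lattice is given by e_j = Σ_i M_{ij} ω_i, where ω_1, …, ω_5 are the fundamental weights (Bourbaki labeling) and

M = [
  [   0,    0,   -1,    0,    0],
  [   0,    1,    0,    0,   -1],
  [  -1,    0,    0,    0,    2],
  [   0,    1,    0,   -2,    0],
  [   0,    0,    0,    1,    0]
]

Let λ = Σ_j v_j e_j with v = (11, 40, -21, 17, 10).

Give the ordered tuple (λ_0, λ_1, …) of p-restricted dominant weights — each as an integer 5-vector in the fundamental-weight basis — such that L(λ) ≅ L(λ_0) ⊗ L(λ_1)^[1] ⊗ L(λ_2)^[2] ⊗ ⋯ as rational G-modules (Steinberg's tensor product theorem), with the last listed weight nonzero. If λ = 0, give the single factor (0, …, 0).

Converting to the ω-basis (c_i = row i of M dotted with v = (11, 40, -21, 17, 10)):
  c_1 = (0)·(11) + (0)·(40) + (-1)·(-21) + (0)·(17) + (0)·(10) = 21
  c_2 = (0)·(11) + (1)·(40) + (0)·(-21) + (0)·(17) + (-1)·(10) = 30
  c_3 = (-1)·(11) + (0)·(40) + (0)·(-21) + (0)·(17) + (2)·(10) = 9
  c_4 = (0)·(11) + (1)·(40) + (0)·(-21) + (-2)·(17) + (0)·(10) = 6
  c_5 = (0)·(11) + (0)·(40) + (0)·(-21) + (1)·(17) + (0)·(10) = 17
Base-2 expansion of each c_i:
  c_1 = 21 = 1·2^0 + 0·2^1 + 1·2^2 + 0·2^3 + 1·2^4
  c_2 = 30 = 0·2^0 + 1·2^1 + 1·2^2 + 1·2^3 + 1·2^4
  c_3 = 9 = 1·2^0 + 0·2^1 + 0·2^2 + 1·2^3
  c_4 = 6 = 0·2^0 + 1·2^1 + 1·2^2
  c_5 = 17 = 1·2^0 + 0·2^1 + 0·2^2 + 0·2^3 + 1·2^4
Factor λ_0 = (1, 0, 1, 0, 1)
Factor λ_1 = (0, 1, 0, 1, 0)
Factor λ_2 = (1, 1, 0, 1, 0)
Factor λ_3 = (0, 1, 1, 0, 0)
Factor λ_4 = (1, 1, 0, 0, 1)

((1, 0, 1, 0, 1), (0, 1, 0, 1, 0), (1, 1, 0, 1, 0), (0, 1, 1, 0, 0), (1, 1, 0, 0, 1))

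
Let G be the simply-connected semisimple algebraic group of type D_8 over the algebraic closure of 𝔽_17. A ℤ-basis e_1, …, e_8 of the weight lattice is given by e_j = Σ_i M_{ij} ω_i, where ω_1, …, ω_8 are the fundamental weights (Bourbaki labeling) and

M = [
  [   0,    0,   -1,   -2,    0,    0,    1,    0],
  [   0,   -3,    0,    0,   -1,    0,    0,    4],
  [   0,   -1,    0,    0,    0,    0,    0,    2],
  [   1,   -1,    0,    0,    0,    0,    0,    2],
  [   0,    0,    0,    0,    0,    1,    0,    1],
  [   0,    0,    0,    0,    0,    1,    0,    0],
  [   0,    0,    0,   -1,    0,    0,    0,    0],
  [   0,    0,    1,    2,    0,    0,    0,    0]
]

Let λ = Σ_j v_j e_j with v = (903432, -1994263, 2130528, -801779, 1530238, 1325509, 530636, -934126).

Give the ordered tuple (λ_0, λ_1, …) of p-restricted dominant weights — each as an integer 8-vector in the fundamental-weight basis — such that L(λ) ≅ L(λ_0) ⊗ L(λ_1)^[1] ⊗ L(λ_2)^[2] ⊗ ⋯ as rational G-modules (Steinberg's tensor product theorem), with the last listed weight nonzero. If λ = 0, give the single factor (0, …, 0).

Compute c_i = Σ_j M_{ij} v_j with v = (903432, -1994263, 2130528, -801779, 1530238, 1325509, 530636, -934126):
  c_1 = (0)·(903432) + (0)·(-1994263) + (-1)·(2130528) + (-2)·(-801779) + (0)·(1530238) + (0)·(1325509) + (1)·(530636) + (0)·(-934126) = 3666
  c_2 = (0)·(903432) + (-3)·(-1994263) + (0)·(2130528) + (0)·(-801779) + (-1)·(1530238) + (0)·(1325509) + (0)·(530636) + (4)·(-934126) = 716047
  c_3 = (0)·(903432) + (-1)·(-1994263) + (0)·(2130528) + (0)·(-801779) + (0)·(1530238) + (0)·(1325509) + (0)·(530636) + (2)·(-934126) = 126011
  c_4 = (1)·(903432) + (-1)·(-1994263) + (0)·(2130528) + (0)·(-801779) + (0)·(1530238) + (0)·(1325509) + (0)·(530636) + (2)·(-934126) = 1029443
  c_5 = (0)·(903432) + (0)·(-1994263) + (0)·(2130528) + (0)·(-801779) + (0)·(1530238) + (1)·(1325509) + (0)·(530636) + (1)·(-934126) = 391383
  c_6 = (0)·(903432) + (0)·(-1994263) + (0)·(2130528) + (0)·(-801779) + (0)·(1530238) + (1)·(1325509) + (0)·(530636) + (0)·(-934126) = 1325509
  c_7 = (0)·(903432) + (0)·(-1994263) + (0)·(2130528) + (-1)·(-801779) + (0)·(1530238) + (0)·(1325509) + (0)·(530636) + (0)·(-934126) = 801779
  c_8 = (0)·(903432) + (0)·(-1994263) + (1)·(2130528) + (2)·(-801779) + (0)·(1530238) + (0)·(1325509) + (0)·(530636) + (0)·(-934126) = 526970
Expand coordinatewise in base 17:
  c_1 = 3666 = 11·17^0 + 11·17^1 + 12·17^2
  c_2 = 716047 = 7·17^0 + 11·17^1 + 12·17^2 + 9·17^3 + 8·17^4
  c_3 = 126011 = 7·17^0 + 0·17^1 + 11·17^2 + 8·17^3 + 1·17^4
  c_4 = 1029443 = 8·17^0 + 1·17^1 + 9·17^2 + 5·17^3 + 12·17^4
  c_5 = 391383 = 9·17^0 + 4·17^1 + 11·17^2 + 11·17^3 + 4·17^4
  c_6 = 1325509 = 2·17^0 + 9·17^1 + 13·17^2 + 14·17^3 + 15·17^4
  c_7 = 801779 = 8·17^0 + 5·17^1 + 3·17^2 + 10·17^3 + 9·17^4
  c_8 = 526970 = 4·17^0 + 7·17^1 + 4·17^2 + 5·17^3 + 6·17^4
p-restricted factor λ_0 = (11, 7, 7, 8, 9, 2, 8, 4)
p-restricted factor λ_1 = (11, 11, 0, 1, 4, 9, 5, 7)
p-restricted factor λ_2 = (12, 12, 11, 9, 11, 13, 3, 4)
p-restricted factor λ_3 = (0, 9, 8, 5, 11, 14, 10, 5)
p-restricted factor λ_4 = (0, 8, 1, 12, 4, 15, 9, 6)

((11, 7, 7, 8, 9, 2, 8, 4), (11, 11, 0, 1, 4, 9, 5, 7), (12, 12, 11, 9, 11, 13, 3, 4), (0, 9, 8, 5, 11, 14, 10, 5), (0, 8, 1, 12, 4, 15, 9, 6))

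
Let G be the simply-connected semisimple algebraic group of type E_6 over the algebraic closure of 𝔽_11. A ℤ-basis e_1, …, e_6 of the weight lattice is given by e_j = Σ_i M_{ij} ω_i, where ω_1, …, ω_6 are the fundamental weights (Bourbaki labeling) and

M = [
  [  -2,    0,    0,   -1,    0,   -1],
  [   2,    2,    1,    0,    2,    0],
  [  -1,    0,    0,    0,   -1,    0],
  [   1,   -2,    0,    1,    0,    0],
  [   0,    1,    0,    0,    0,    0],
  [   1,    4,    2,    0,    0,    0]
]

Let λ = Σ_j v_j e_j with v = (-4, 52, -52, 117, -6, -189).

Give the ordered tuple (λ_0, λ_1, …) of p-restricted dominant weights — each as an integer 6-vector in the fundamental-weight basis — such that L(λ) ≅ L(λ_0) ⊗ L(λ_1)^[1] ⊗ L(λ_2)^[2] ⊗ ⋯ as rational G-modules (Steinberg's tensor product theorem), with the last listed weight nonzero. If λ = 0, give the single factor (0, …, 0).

Converting to the ω-basis (c_i = row i of M dotted with v = (-4, 52, -52, 117, -6, -189)):
  c_1 = (-2)·(-4) + (0)·(52) + (0)·(-52) + (-1)·(117) + (0)·(-6) + (-1)·(-189) = 80
  c_2 = (2)·(-4) + (2)·(52) + (1)·(-52) + (0)·(117) + (2)·(-6) + (0)·(-189) = 32
  c_3 = (-1)·(-4) + (0)·(52) + (0)·(-52) + (0)·(117) + (-1)·(-6) + (0)·(-189) = 10
  c_4 = (1)·(-4) + (-2)·(52) + (0)·(-52) + (1)·(117) + (0)·(-6) + (0)·(-189) = 9
  c_5 = (0)·(-4) + (1)·(52) + (0)·(-52) + (0)·(117) + (0)·(-6) + (0)·(-189) = 52
  c_6 = (1)·(-4) + (4)·(52) + (2)·(-52) + (0)·(117) + (0)·(-6) + (0)·(-189) = 100
Expand coordinatewise in base 11:
  c_1 = 80 = 3·11^0 + 7·11^1
  c_2 = 32 = 10·11^0 + 2·11^1
  c_3 = 10 = 10·11^0
  c_4 = 9 = 9·11^0
  c_5 = 52 = 8·11^0 + 4·11^1
  c_6 = 100 = 1·11^0 + 9·11^1
λ_0 = (3, 10, 10, 9, 8, 1)
λ_1 = (7, 2, 0, 0, 4, 9)

((3, 10, 10, 9, 8, 1), (7, 2, 0, 0, 4, 9))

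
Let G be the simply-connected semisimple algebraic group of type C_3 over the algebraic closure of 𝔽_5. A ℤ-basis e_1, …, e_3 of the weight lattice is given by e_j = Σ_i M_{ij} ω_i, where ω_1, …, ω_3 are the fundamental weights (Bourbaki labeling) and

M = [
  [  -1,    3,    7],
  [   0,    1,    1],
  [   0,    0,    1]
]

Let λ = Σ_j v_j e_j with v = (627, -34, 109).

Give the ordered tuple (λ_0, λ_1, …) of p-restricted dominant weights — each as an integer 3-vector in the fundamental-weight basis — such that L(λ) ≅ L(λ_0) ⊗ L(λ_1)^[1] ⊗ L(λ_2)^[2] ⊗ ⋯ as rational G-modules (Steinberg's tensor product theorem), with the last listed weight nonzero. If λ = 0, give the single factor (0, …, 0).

Change of basis e → ω: c = M·v where v = (627, -34, 109):
  c_1 = (-1)·(627) + (3)·(-34) + (7)·(109) = 34
  c_2 = (0)·(627) + (1)·(-34) + (1)·(109) = 75
  c_3 = (0)·(627) + (0)·(-34) + (1)·(109) = 109
p = 5; digits c_i = Σ_j d_{ij}·5^j, 0 ≤ d_{ij} < 5:
  c_1 = 34 = 4·5^0 + 1·5^1 + 1·5^2
  c_2 = 75 = 0·5^0 + 0·5^1 + 3·5^2
  c_3 = 109 = 4·5^0 + 1·5^1 + 4·5^2
Factor λ_0 = (4, 0, 4)
Factor λ_1 = (1, 0, 1)
Factor λ_2 = (1, 3, 4)

((4, 0, 4), (1, 0, 1), (1, 3, 4))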